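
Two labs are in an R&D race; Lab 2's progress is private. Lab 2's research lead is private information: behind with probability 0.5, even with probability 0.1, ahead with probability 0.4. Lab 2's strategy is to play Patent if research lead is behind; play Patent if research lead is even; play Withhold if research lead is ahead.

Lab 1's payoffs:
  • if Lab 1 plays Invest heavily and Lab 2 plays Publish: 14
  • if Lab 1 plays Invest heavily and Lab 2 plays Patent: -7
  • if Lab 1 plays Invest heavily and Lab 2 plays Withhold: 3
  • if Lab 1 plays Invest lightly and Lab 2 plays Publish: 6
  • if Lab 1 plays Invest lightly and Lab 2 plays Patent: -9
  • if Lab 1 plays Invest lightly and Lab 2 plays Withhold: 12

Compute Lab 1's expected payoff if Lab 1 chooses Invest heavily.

-3

E[Invest heavily] = 0.5·(-7) + 0.1·(-7) + 0.4·3 = (-3.5) + (-0.7) + 1.2 = -3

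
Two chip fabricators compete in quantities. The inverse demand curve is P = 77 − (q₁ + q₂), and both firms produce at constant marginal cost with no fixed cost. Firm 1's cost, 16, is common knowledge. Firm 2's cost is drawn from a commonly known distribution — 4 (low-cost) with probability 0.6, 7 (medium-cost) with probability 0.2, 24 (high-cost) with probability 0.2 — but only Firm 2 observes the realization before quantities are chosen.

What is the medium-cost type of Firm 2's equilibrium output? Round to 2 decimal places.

Type-c best response for Firm 2: q₂(c) = (77 − c)/2 − q₁/2.
Firm 1 maximizes expected profit; its first-order condition is 77 − 2q₁ − E[q₂] − 16 = 0.
Substituting E[q₂] and solving: E[c₂] = 8.6, so q₁ = (77 − 2·16 + 8.6)/3 = 17.8667.
q₂(medium-cost) = (77 − 7 − 17.8667)/2 = 26.0667.

26.07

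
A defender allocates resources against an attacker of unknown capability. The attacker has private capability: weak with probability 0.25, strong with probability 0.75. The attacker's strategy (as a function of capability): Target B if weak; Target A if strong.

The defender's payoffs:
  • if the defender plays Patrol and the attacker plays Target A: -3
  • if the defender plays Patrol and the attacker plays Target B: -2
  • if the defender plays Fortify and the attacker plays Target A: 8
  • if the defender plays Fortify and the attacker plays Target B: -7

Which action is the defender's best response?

Fortify

E[Patrol] = 0.25·(-2) + 0.75·(-3) = -2.75
E[Fortify] = 0.25·(-7) + 0.75·(8) = 4.25
Best response: Fortify (4.25 is the largest).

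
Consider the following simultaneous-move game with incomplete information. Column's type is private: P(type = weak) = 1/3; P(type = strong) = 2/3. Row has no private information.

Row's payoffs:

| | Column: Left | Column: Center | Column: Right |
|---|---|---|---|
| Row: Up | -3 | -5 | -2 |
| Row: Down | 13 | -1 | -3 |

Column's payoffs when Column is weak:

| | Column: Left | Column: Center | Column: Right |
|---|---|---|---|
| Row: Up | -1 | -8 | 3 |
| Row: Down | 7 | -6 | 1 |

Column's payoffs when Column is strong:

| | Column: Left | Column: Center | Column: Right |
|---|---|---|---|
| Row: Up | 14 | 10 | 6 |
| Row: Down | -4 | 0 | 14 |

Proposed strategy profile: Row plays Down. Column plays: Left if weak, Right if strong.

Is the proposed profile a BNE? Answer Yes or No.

Row plays Down: E[Down] = 1/3·(13) + 2/3·(-3) = 7/3; E[Up] = -7/3. Best-responding. ✓
Column (type weak), facing Down: Left gives 7, Center gives -6, Right gives 1. Proposed Left is best. ✓
Column (type strong), facing Down: Left gives -4, Center gives 0, Right gives 14. Proposed Right is best. ✓

Yes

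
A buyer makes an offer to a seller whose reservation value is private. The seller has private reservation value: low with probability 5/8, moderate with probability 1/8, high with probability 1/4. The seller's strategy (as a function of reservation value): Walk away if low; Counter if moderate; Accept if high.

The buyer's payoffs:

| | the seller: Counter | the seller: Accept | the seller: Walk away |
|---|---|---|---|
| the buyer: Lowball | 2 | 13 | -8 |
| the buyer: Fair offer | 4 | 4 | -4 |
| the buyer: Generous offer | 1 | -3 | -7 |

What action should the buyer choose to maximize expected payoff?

Fair offer

Compute the buyer's expected payoff for each action, taking the expectation over the seller's type.
E[Lowball] = 5/8·(-8) + 1/8·(2) + 1/4·(13) = -3/2
E[Fair offer] = 5/8·(-4) + 1/8·(4) + 1/4·(4) = -1
E[Generous offer] = 5/8·(-7) + 1/8·(1) + 1/4·(-3) = -5
Best response: Fair offer (-1 is the largest).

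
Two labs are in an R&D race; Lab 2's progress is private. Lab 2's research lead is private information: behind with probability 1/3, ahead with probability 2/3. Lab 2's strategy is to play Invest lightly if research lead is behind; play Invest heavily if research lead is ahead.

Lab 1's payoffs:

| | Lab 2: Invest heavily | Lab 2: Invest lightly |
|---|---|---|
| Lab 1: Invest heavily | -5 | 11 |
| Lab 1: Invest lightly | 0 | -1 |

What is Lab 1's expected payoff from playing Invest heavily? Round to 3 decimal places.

0.333

E[Invest heavily] = 1/3·11 + 2/3·(-5) = 11/3 + (-10/3) = 1/3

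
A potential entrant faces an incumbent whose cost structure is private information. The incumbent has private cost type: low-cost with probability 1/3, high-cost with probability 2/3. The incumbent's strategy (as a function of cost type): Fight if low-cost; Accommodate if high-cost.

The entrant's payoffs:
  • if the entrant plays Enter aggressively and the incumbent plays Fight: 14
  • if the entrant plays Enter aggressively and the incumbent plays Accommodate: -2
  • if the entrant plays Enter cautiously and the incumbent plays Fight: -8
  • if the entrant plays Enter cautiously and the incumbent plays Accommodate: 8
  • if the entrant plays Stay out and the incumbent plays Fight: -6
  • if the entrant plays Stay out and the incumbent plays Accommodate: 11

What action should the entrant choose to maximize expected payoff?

E[Enter aggressively] = 1/3·(14) + 2/3·(-2) = 10/3
E[Enter cautiously] = 1/3·(-8) + 2/3·(8) = 8/3
E[Stay out] = 1/3·(-6) + 2/3·(11) = 16/3
Best response: Stay out (16/3 is the largest).

Stay out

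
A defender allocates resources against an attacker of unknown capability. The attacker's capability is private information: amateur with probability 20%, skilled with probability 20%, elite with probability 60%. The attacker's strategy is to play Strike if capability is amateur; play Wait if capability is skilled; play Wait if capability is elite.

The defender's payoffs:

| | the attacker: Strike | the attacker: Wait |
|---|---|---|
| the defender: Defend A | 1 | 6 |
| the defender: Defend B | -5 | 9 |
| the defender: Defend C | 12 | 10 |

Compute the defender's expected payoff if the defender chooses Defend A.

5

E[Defend A] = 0.2·1 + 0.2·6 + 0.6·6 = 0.2 + 1.2 + 3.6 = 5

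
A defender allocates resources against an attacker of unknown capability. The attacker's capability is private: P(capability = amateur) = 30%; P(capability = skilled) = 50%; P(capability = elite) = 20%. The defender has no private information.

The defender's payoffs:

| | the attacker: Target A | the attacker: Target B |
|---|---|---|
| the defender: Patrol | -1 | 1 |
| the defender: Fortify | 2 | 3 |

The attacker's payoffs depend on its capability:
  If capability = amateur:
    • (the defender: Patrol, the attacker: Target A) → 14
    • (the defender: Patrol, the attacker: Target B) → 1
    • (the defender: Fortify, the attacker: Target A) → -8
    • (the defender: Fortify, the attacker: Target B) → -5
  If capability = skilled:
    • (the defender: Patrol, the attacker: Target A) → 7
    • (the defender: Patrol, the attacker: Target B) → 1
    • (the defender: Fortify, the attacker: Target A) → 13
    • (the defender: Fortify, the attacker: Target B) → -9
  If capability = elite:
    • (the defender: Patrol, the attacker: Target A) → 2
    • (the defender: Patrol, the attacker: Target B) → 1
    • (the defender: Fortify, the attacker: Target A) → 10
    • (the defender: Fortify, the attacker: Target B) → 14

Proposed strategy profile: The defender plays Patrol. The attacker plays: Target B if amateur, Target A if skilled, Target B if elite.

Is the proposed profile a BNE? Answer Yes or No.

No

The defender plays Patrol: E[Patrol] = 0.3·(1) + 0.5·(-1) + 0.2·(1) = 0; E[Fortify] = 2.5. Not best-responding. ✗
The attacker (capability amateur), facing Patrol: Target A gives 14, Target B gives 1. Proposed Target B is not best — profitable deviation exists. ✗
The attacker (capability skilled), facing Patrol: Target A gives 7, Target B gives 1. Proposed Target A is best. ✓
The attacker (capability elite), facing Patrol: Target A gives 2, Target B gives 1. Proposed Target B is not best — profitable deviation exists. ✗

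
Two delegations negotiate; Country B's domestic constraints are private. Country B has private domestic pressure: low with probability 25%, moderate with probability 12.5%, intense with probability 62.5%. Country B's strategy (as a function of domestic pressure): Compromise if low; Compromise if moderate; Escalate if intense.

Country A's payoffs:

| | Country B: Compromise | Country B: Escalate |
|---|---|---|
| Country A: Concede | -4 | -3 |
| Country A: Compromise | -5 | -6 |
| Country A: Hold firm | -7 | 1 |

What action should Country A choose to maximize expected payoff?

Hold firm

E[Concede] = 0.25·(-4) + 0.125·(-4) + 0.625·(-3) = -3.375
E[Compromise] = 0.25·(-5) + 0.125·(-5) + 0.625·(-6) = -5.625
E[Hold firm] = 0.25·(-7) + 0.125·(-7) + 0.625·(1) = -2
Best response: Hold firm (-2 is the largest).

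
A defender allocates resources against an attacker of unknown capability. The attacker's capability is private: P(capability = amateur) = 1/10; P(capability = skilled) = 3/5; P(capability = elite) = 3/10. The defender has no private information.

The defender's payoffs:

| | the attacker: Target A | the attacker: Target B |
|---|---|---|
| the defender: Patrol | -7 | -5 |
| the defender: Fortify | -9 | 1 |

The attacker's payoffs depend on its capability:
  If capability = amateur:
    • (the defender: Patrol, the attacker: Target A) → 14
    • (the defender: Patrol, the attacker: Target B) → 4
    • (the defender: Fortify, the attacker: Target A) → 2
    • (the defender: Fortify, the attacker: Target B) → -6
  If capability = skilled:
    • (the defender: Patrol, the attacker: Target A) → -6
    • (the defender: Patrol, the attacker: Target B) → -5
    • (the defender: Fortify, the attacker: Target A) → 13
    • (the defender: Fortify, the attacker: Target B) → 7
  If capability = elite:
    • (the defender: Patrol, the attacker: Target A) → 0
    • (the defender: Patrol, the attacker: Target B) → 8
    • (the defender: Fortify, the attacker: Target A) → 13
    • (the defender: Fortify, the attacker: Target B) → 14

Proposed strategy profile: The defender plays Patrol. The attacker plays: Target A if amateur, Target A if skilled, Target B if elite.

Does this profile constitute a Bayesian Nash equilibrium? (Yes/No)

No

The defender plays Patrol: E[Patrol] = 1/10·(-7) + 3/5·(-7) + 3/10·(-5) = -32/5; E[Fortify] = -6. Not best-responding. ✗
The attacker (capability amateur), facing Patrol: Target A gives 14, Target B gives 4. Proposed Target A is best. ✓
The attacker (capability skilled), facing Patrol: Target A gives -6, Target B gives -5. Proposed Target A is not best — profitable deviation exists. ✗
The attacker (capability elite), facing Patrol: Target A gives 0, Target B gives 8. Proposed Target B is best. ✓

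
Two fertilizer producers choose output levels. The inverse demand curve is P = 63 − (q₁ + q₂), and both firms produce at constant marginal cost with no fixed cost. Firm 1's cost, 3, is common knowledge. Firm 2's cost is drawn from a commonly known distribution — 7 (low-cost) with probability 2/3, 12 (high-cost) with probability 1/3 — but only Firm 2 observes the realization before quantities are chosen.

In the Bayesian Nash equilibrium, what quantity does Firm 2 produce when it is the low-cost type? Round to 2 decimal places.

17.06

Type-c best response for Firm 2: q₂(c) = (63 − c)/2 − q₁/2.
Firm 1 maximizes expected profit; its first-order condition is 63 − 2q₁ − E[q₂] − 3 = 0.
Substituting E[q₂] and solving: E[c₂] = 8.66667, so q₁ = (63 − 2·3 + 8.66667)/3 = 21.8889.
q₂(low-cost) = (63 − 7 − 21.8889)/2 = 17.0556.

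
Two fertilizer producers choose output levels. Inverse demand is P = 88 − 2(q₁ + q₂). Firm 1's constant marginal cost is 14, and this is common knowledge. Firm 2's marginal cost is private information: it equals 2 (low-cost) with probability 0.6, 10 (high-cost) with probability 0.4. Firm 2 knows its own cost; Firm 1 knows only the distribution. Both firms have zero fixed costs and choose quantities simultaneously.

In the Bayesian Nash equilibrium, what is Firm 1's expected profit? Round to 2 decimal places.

Each type of Firm 2 best-responds to q₁; Firm 1 best-responds to the expected q₂ over Firm 2's types.
Firm 2 with cost c maximizes (88 − 2(q₁+q₂) − c)·q₂, giving q₂(c) = (88 − c − 2q₁)/4.
E[c₂] = 0.6·2 + 0.4·10 = 5.2
Firm 1's FOC against E[q₂] yields q₁ = (88 − 2·14 + E[c₂])/6 = (88 − 28 + 5.2)/6 = 10.8667.
E[P] = 88 − 2·(q₁ + E[q₂]) = 35.7333; Firm 1's expected profit = (E[P] − 14)·q₁ = (35.7333 − 14)·10.8667 = 236.169.

236.17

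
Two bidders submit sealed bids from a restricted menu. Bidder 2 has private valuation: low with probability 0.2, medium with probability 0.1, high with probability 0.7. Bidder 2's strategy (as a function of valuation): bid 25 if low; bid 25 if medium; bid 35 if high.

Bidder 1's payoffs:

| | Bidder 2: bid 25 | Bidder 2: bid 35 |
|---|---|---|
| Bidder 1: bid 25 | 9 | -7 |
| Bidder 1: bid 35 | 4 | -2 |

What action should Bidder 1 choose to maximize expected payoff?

bid 35

Compute Bidder 1's expected payoff for each action, taking the expectation over Bidder 2's type.
E[bid 25] = 0.2·(9) + 0.1·(9) + 0.7·(-7) = -2.2
E[bid 35] = 0.2·(4) + 0.1·(4) + 0.7·(-2) = -0.2
Best response: bid 35 (-0.2 is the largest).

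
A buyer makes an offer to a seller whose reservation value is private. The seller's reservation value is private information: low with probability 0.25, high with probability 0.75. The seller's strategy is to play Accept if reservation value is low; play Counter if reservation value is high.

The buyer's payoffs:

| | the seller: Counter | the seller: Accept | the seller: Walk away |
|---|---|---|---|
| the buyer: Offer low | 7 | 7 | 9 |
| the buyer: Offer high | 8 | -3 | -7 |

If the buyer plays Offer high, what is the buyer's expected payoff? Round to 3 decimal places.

E[Offer high] = 0.25·(-3) + 0.75·8 = (-0.75) + 6 = 5.25

5.250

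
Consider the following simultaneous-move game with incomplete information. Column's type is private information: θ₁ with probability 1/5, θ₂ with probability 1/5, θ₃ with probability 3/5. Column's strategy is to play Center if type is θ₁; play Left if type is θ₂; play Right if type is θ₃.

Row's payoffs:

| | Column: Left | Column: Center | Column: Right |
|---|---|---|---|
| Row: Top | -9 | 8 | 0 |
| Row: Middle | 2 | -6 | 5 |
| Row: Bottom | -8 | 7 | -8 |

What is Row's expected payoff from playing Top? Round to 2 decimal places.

-0.20

Take the expectation over Column's type, weighting each type's action by its prior probability.
E[Top] = 1/5·8 + 1/5·(-9) + 3/5·0 = 8/5 + (-9/5) + 0 = -1/5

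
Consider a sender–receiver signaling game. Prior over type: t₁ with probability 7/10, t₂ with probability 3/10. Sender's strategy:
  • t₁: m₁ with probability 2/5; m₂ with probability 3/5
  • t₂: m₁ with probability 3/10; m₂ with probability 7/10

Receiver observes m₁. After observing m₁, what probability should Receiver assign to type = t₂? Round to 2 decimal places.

0.24

P(m₁) = (7/10)·(2/5) + (3/10)·(3/10) = 37/100
P(t₂ | m₁) = ((3/10)·(3/10)) / (37/100) = (9/100) / (37/100) = 9/37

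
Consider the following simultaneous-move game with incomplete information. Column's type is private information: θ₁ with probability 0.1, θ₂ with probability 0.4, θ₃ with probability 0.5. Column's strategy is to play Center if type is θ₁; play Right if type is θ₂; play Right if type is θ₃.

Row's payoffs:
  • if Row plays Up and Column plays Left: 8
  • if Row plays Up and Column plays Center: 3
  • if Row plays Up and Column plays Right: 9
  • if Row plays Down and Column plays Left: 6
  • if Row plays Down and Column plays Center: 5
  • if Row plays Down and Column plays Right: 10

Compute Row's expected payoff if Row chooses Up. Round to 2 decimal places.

8.40

E[Up] = 0.1·3 + 0.4·9 + 0.5·9 = 0.3 + 3.6 + 4.5 = 8.4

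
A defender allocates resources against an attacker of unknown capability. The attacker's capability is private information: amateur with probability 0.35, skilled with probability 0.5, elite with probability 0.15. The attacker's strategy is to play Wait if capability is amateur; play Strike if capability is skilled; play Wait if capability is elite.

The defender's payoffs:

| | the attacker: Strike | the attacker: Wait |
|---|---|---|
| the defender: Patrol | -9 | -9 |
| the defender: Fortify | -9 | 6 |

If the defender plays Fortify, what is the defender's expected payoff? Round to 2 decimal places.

-1.50

E[Fortify] = 0.35·6 + 0.5·(-9) + 0.15·6 = 2.1 + (-4.5) + 0.9 = -1.5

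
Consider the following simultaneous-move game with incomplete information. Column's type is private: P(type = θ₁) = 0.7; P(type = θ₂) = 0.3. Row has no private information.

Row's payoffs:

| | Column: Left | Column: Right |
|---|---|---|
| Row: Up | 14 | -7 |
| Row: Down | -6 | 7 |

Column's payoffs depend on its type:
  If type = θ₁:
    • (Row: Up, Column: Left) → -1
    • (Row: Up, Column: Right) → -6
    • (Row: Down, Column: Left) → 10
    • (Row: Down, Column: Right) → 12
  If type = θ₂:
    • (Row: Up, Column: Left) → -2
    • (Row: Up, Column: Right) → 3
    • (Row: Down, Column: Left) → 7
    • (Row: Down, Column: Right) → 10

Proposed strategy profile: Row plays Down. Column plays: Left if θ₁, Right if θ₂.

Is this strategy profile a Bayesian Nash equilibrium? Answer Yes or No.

No

Row plays Down: E[Down] = 0.7·(-6) + 0.3·(7) = -2.1; E[Up] = 7.7. Not best-responding. ✗
Column (type θ₁), facing Down: Left gives 10, Right gives 12. Proposed Left is not best — profitable deviation exists. ✗
Column (type θ₂), facing Down: Left gives 7, Right gives 10. Proposed Right is best. ✓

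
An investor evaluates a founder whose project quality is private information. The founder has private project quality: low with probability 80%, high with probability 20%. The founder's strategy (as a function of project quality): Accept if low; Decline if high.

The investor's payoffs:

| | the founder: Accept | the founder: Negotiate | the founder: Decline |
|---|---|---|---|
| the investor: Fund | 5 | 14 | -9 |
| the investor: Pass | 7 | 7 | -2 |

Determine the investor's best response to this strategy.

Compute the investor's expected payoff for each action, taking the expectation over the founder's type.
E[Fund] = 0.8·(5) + 0.2·(-9) = 2.2
E[Pass] = 0.8·(7) + 0.2·(-2) = 5.2
Best response: Pass (5.2 is the largest).

Pass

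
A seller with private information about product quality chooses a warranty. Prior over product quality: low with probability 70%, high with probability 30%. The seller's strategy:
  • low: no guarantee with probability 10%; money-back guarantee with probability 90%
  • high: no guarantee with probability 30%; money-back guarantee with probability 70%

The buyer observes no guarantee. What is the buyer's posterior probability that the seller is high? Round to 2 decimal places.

0.56

Apply Bayes' rule using the sender's strategy as the likelihood.
P(no guarantee) = 0.7·0.1 + 0.3·0.3 = 0.16
P(high | no guarantee) = (0.3·0.3) / 0.16 = 0.09 / 0.16 = 0.5625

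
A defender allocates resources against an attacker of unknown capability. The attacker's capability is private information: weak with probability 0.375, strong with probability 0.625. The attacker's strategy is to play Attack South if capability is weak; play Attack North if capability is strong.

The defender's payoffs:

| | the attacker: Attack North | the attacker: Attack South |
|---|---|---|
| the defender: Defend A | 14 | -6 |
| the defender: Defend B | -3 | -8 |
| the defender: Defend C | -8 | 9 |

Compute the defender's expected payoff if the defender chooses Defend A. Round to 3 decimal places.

6.500

Take the expectation over the attacker's capability, weighting each type's action by its prior probability.
E[Defend A] = 0.375·(-6) + 0.625·14 = (-2.25) + 8.75 = 6.5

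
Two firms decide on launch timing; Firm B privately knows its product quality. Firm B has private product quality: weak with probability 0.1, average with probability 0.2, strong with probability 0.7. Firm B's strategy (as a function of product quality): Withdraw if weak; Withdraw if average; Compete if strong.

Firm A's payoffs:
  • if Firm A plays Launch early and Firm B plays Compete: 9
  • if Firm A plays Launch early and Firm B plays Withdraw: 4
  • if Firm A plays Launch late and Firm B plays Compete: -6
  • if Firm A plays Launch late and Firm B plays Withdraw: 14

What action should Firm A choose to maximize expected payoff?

E[Launch early] = 0.1·(4) + 0.2·(4) + 0.7·(9) = 7.5
E[Launch late] = 0.1·(14) + 0.2·(14) + 0.7·(-6) = 0
Best response: Launch early (7.5 is the largest).

Launch early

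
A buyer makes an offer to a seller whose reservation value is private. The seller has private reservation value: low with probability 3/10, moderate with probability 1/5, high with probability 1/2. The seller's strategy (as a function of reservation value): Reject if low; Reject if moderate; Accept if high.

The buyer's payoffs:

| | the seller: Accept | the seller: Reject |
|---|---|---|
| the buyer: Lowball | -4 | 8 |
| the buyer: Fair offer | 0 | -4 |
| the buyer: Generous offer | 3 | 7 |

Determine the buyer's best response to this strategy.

E[Lowball] = 3/10·(8) + 1/5·(8) + 1/2·(-4) = 2
E[Fair offer] = 3/10·(-4) + 1/5·(-4) + 1/2·(0) = -2
E[Generous offer] = 3/10·(7) + 1/5·(7) + 1/2·(3) = 5
Best response: Generous offer (5 is the largest).

Generous offer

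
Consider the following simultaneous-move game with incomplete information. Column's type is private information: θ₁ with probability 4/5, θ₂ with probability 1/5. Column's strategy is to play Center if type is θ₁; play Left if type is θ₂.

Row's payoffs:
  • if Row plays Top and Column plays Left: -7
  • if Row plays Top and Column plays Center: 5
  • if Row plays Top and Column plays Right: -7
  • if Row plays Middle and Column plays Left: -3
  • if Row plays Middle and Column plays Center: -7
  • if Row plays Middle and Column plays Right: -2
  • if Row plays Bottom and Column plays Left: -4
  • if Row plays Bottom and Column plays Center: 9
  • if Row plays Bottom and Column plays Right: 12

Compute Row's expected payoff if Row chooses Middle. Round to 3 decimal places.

-6.200

Take the expectation over Column's type, weighting each type's action by its prior probability.
E[Middle] = 4/5·(-7) + 1/5·(-3) = (-28/5) + (-3/5) = -31/5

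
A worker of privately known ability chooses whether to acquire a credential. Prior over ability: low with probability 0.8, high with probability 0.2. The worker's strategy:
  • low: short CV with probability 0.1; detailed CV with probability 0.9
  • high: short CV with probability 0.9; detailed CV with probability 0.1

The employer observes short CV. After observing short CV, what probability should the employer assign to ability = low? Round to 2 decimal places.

0.31

Apply Bayes' rule using the sender's strategy as the likelihood.
P(short CV) = 0.8·0.1 + 0.2·0.9 = 0.26
P(low | short CV) = (0.8·0.1) / 0.26 = 0.08 / 0.26 = 0.307692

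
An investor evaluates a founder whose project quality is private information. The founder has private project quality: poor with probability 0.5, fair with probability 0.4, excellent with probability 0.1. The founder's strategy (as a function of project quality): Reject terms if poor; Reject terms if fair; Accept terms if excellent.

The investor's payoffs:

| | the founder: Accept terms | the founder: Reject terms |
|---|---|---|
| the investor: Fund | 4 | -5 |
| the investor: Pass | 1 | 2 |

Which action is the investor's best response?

E[Fund] = 0.5·(-5) + 0.4·(-5) + 0.1·(4) = -4.1
E[Pass] = 0.5·(2) + 0.4·(2) + 0.1·(1) = 1.9
Best response: Pass (1.9 is the largest).

Pass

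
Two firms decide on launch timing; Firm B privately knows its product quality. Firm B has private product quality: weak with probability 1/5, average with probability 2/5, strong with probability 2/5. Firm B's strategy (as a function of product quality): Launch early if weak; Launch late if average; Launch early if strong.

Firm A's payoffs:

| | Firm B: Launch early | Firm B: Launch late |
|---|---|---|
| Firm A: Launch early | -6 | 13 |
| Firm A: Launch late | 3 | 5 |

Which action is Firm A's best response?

E[Launch early] = 1/5·(-6) + 2/5·(13) + 2/5·(-6) = 8/5
E[Launch late] = 1/5·(3) + 2/5·(5) + 2/5·(3) = 19/5
Best response: Launch late (19/5 is the largest).

Launch late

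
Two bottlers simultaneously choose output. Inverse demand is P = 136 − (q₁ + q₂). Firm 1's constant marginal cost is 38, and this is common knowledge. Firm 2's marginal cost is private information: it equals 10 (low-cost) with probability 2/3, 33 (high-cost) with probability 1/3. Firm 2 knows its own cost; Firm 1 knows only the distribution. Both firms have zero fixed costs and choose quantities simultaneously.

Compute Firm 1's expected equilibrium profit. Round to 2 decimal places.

Each type of Firm 2 best-responds to q₁; Firm 1 best-responds to the expected q₂ over Firm 2's types.
Firm 2 with cost c maximizes (136 − (q₁+q₂) − c)·q₂, giving q₂(c) = (136 − c − q₁)/2.
E[c₂] = 2/3·10 + 1/3·33 = 17.6667
Firm 1's FOC against E[q₂] yields q₁ = (136 − 2·38 + E[c₂])/3 = (136 − 76 + 17.6667)/3 = 25.8889.
E[P] = 136 − (q₁ + E[q₂]) = 63.8889; Firm 1's expected profit = (E[P] − 38)·q₁ = (63.8889 − 38)·25.8889 = 670.235.

670.23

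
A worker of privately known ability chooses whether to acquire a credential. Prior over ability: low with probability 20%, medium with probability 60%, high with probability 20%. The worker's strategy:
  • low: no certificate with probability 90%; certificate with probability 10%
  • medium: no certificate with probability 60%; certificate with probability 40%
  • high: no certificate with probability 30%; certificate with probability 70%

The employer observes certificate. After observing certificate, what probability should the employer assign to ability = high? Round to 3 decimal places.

0.350

Apply Bayes' rule using the sender's strategy as the likelihood.
P(certificate) = 0.2·0.1 + 0.6·0.4 + 0.2·0.7 = 0.4
P(high | certificate) = (0.2·0.7) / 0.4 = 0.14 / 0.4 = 0.35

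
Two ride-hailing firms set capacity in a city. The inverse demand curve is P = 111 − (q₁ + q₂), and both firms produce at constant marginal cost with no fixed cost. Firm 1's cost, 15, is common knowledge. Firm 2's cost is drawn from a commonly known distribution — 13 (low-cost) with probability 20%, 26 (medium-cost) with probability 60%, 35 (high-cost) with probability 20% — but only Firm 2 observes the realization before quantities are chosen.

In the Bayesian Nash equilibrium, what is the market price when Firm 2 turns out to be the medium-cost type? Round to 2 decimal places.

Type-c best response for Firm 2: q₂(c) = (111 − c)/2 − q₁/2.
Firm 1 maximizes expected profit; its first-order condition is 111 − 2q₁ − E[q₂] − 15 = 0.
Substituting E[q₂] and solving: E[c₂] = 25.2, so q₁ = (111 − 2·15 + 25.2)/3 = 35.4.
q₂(medium-cost) = 24.8, so P = 111 − (35.4 + 24.8) = 50.8.

50.80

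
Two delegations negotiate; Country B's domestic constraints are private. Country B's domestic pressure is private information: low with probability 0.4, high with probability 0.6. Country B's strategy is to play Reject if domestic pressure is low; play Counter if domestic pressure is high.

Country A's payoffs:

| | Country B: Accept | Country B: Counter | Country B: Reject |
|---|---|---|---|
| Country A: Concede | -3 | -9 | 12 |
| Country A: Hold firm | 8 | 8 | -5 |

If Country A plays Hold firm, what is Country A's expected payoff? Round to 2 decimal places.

Take the expectation over Country B's domestic pressure, weighting each type's action by its prior probability.
E[Hold firm] = 0.4·(-5) + 0.6·8 = (-2) + 4.8 = 2.8

2.80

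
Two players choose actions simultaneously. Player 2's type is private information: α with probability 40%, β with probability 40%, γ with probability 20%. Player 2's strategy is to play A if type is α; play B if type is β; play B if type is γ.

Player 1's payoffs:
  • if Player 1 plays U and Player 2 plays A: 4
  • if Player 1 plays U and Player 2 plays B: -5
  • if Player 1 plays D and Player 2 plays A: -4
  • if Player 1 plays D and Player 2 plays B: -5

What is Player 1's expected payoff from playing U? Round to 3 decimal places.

-1.400

Take the expectation over Player 2's type, weighting each type's action by its prior probability.
E[U] = 0.4·4 + 0.4·(-5) + 0.2·(-5) = 1.6 + (-2) + (-1) = -1.4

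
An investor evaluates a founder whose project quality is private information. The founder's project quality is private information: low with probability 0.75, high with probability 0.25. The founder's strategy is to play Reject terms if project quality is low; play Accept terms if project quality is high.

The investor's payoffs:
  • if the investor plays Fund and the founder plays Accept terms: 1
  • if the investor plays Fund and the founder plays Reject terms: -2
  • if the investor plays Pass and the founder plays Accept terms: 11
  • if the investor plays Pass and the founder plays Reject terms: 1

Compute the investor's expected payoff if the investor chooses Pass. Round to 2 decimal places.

Take the expectation over the founder's project quality, weighting each type's action by its prior probability.
E[Pass] = 0.75·1 + 0.25·11 = 0.75 + 2.75 = 3.5

3.50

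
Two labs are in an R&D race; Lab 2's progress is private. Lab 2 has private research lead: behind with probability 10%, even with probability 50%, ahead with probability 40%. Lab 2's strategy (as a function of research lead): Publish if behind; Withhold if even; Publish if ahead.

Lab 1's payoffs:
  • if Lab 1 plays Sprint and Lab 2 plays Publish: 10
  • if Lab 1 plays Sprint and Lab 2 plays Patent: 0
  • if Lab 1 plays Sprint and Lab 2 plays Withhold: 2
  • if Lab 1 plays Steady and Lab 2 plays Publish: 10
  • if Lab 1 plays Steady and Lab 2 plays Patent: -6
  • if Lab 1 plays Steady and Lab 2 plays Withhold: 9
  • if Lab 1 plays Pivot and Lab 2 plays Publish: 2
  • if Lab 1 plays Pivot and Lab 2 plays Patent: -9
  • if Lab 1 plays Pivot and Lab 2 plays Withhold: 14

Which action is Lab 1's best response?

E[Sprint] = 0.1·(10) + 0.5·(2) + 0.4·(10) = 6
E[Steady] = 0.1·(10) + 0.5·(9) + 0.4·(10) = 9.5
E[Pivot] = 0.1·(2) + 0.5·(14) + 0.4·(2) = 8
Best response: Steady (9.5 is the largest).

Steady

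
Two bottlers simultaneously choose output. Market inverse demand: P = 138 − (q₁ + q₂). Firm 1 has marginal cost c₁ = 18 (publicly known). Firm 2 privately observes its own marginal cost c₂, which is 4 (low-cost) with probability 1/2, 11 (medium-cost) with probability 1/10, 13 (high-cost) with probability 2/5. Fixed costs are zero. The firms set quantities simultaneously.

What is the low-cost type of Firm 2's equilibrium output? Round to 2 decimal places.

Firm 2 with cost c maximizes (138 − (q₁+q₂) − c)·q₂, giving q₂(c) = (138 − c − q₁)/2.
E[c₂] = 1/2·4 + 1/10·11 + 2/5·13 = 8.3
Firm 1's FOC against E[q₂] yields q₁ = (138 − 2·18 + E[c₂])/3 = (138 − 36 + 8.3)/3 = 36.7667.
q₂(low-cost) = (138 − 4 − 36.7667)/2 = 48.6167.

48.62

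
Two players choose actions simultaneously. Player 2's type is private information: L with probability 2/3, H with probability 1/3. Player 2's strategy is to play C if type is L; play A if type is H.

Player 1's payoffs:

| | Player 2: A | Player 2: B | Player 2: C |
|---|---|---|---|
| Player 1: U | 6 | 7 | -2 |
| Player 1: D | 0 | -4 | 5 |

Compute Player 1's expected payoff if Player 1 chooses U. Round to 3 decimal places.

Take the expectation over Player 2's type, weighting each type's action by its prior probability.
E[U] = 2/3·(-2) + 1/3·6 = (-4/3) + 2 = 2/3

0.667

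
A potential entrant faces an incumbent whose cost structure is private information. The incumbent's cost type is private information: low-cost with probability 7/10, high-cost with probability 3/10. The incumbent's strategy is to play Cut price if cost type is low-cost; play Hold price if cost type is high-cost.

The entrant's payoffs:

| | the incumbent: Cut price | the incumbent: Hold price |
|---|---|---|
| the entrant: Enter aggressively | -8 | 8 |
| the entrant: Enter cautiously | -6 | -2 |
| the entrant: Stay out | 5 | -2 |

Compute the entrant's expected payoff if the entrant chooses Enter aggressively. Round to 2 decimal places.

Take the expectation over the incumbent's cost type, weighting each type's action by its prior probability.
E[Enter aggressively] = 7/10·(-8) + 3/10·8 = (-28/5) + 12/5 = -16/5

-3.20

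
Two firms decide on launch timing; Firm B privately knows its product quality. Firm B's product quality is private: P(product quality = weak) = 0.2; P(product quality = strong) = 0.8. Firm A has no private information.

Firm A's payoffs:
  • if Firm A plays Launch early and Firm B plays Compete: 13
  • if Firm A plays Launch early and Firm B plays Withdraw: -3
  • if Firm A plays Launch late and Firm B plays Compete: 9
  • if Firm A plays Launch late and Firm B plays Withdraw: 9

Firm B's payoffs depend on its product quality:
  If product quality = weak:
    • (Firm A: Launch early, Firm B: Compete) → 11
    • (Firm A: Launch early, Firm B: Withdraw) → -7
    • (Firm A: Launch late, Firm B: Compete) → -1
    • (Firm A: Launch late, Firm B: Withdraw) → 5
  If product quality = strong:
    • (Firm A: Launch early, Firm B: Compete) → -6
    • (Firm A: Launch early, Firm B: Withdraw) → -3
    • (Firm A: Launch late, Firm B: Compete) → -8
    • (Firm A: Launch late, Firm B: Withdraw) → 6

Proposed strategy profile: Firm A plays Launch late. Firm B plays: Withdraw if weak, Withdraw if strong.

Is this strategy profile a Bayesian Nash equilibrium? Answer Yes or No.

A profile is a BNE iff every type of every player is best-responding given beliefs about the other side.
Firm A plays Launch late: E[Launch late] = 0.2·(9) + 0.8·(9) = 9; E[Launch early] = -3. Best-responding. ✓
Firm B (product quality weak), facing Launch late: Compete gives -1, Withdraw gives 5. Proposed Withdraw is best. ✓
Firm B (product quality strong), facing Launch late: Compete gives -8, Withdraw gives 6. Proposed Withdraw is best. ✓

Yes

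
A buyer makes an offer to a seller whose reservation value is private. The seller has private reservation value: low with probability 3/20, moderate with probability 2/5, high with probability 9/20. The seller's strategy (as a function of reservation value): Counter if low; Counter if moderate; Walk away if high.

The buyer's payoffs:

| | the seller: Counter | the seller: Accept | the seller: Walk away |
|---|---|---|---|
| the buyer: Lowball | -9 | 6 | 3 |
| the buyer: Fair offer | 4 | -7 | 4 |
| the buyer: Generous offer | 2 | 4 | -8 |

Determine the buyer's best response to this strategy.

Fair offer

E[Lowball] = 3/20·(-9) + 2/5·(-9) + 9/20·(3) = -18/5
E[Fair offer] = 3/20·(4) + 2/5·(4) + 9/20·(4) = 4
E[Generous offer] = 3/20·(2) + 2/5·(2) + 9/20·(-8) = -5/2
Best response: Fair offer (4 is the largest).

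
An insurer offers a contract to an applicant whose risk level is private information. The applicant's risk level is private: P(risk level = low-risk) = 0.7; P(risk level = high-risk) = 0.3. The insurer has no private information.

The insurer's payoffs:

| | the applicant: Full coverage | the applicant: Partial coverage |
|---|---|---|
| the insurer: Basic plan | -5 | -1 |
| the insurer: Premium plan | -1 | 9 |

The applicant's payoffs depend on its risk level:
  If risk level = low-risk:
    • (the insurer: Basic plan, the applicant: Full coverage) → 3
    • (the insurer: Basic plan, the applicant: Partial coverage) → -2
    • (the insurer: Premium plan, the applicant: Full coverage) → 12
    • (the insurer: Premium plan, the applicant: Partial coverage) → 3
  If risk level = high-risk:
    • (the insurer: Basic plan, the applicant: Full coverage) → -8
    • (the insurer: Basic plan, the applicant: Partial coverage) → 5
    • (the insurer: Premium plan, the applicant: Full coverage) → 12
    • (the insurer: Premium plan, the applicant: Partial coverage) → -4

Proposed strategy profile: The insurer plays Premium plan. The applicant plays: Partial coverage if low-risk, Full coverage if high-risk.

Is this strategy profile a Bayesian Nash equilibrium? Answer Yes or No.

The insurer plays Premium plan: E[Premium plan] = 0.7·(9) + 0.3·(-1) = 6; E[Basic plan] = -2.2. Best-responding. ✓
The applicant (risk level low-risk), facing Premium plan: Full coverage gives 12, Partial coverage gives 3. Proposed Partial coverage is not best — profitable deviation exists. ✗
The applicant (risk level high-risk), facing Premium plan: Full coverage gives 12, Partial coverage gives -4. Proposed Full coverage is best. ✓

No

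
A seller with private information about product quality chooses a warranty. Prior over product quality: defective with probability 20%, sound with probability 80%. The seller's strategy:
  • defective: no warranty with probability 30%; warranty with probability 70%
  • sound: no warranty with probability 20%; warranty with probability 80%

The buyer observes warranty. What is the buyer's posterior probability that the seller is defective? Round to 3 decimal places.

P(warranty) = 0.2·0.7 + 0.8·0.8 = 0.78
P(defective | warranty) = (0.2·0.7) / 0.78 = 0.14 / 0.78 = 0.179487

0.179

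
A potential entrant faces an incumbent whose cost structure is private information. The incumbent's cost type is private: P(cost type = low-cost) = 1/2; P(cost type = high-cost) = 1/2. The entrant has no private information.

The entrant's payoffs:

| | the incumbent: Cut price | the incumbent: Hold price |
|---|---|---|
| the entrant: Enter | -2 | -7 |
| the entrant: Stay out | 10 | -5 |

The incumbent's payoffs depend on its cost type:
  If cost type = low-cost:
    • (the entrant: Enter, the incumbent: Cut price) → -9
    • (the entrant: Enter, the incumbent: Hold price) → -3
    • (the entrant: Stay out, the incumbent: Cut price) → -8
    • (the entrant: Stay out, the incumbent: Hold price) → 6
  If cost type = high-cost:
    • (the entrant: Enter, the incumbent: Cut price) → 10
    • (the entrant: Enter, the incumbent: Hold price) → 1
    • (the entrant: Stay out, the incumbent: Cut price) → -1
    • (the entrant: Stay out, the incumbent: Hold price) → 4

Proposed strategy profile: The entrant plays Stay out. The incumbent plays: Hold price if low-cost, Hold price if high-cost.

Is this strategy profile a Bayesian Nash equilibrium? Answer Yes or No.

A profile is a BNE iff every type of every player is best-responding given beliefs about the other side.
The entrant plays Stay out: E[Stay out] = 1/2·(-5) + 1/2·(-5) = -5; E[Enter] = -7. Best-responding. ✓
The incumbent (cost type low-cost), facing Stay out: Cut price gives -8, Hold price gives 6. Proposed Hold price is best. ✓
The incumbent (cost type high-cost), facing Stay out: Cut price gives -1, Hold price gives 4. Proposed Hold price is best. ✓

Yes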